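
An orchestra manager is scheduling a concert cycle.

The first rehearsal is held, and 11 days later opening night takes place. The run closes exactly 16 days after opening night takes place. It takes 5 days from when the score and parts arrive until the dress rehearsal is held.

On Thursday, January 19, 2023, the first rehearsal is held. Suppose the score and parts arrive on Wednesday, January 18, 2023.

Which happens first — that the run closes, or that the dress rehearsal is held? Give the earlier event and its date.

The first rehearsal is held: Jan 19, 2023.
Opening night takes place: Jan 19, 2023 + 11 days = Jan 30, 2023.
The run closes: Jan 30, 2023 + 16 days = Feb 15, 2023.
The score and parts arrive: Jan 18, 2023.
The dress rehearsal is held: Jan 18, 2023 + 5 days = Jan 23, 2023.
Comparing: the run closes on Feb 15, 2023 vs the dress rehearsal is held on Jan 23, 2023. Earlier: the dress rehearsal is held.

The dress rehearsal is held — Monday, January 23, 2023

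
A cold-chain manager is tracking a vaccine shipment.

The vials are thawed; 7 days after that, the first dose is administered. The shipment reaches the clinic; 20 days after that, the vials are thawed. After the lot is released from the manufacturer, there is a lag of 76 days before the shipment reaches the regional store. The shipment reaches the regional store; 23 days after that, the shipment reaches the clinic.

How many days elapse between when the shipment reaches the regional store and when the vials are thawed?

Causal path: the shipment reaches the regional store → the shipment reaches the clinic → the vials are thawed.
Total delay along the path: 23 + 20 = 43 days.

43 days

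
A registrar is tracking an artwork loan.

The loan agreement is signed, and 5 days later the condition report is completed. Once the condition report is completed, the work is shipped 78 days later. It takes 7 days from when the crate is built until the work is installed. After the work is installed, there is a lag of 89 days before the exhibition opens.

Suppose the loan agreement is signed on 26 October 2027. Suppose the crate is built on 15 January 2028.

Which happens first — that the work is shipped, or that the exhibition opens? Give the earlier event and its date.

The work is shipped — 17 January 2028

The loan agreement is signed: Oct 26, 2027.
The condition report is completed: Oct 26, 2027 + 5 days = Oct 31, 2027.
The work is shipped: Oct 31, 2027 + 78 days = Jan 17, 2028.
The crate is built: Jan 15, 2028.
The work is installed: Jan 15, 2028 + 7 days = Jan 22, 2028.
The exhibition opens: Jan 22, 2028 + 89 days = Apr 20, 2028.
Comparing: the work is shipped on Jan 17, 2028 vs the exhibition opens on Apr 20, 2028. Earlier: the work is shipped.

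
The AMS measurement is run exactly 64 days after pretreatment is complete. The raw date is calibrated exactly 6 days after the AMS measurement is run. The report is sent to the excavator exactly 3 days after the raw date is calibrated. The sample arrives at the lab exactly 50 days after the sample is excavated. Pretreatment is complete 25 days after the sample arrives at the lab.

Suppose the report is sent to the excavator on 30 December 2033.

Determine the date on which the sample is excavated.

The report is sent to the excavator: Dec 30, 2033.
The raw date is calibrated: Dec 30, 2033 − 3 days = Dec 27, 2033.
The AMS measurement is run: Dec 27, 2033 − 6 days = Dec 21, 2033.
Pretreatment is complete: Dec 21, 2033 − 64 days = Oct 18, 2033.
The sample arrives at the lab: Oct 18, 2033 − 25 days = Sep 23, 2033.
The sample is excavated: Sep 23, 2033 − 50 days = Aug 4, 2033.

4 August 2033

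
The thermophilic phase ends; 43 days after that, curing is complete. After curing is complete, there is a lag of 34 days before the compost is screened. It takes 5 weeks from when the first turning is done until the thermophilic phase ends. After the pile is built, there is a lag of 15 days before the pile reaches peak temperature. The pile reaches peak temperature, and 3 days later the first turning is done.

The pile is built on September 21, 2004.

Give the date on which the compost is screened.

The pile is built: Sep 21, 2004.
The pile reaches peak temperature: Sep 21, 2004 + 15 days = Oct 6, 2004.
The first turning is done: Oct 6, 2004 + 3 days = Oct 9, 2004.
The thermophilic phase ends: Oct 9, 2004 + 5 weeks = Nov 13, 2004.
Curing is complete: Nov 13, 2004 + 43 days = Dec 26, 2004.
The compost is screened: Dec 26, 2004 + 34 days = Jan 29, 2005.

January 29, 2005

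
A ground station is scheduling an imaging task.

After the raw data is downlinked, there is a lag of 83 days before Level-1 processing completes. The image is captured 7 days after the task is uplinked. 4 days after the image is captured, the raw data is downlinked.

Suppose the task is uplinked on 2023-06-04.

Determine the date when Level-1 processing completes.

The task is uplinked: Jun 4, 2023.
The image is captured: Jun 4, 2023 + 7 days = Jun 11, 2023.
The raw data is downlinked: Jun 11, 2023 + 4 days = Jun 15, 2023.
Level-1 processing completes: Jun 15, 2023 + 83 days = Sep 6, 2023.

2023-09-06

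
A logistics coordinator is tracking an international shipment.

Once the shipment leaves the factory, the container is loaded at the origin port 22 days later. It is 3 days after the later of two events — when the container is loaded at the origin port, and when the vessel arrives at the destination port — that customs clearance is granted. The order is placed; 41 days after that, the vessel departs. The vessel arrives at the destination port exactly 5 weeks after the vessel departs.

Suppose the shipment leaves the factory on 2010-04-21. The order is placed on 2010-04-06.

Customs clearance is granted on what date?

2010-06-24

The shipment leaves the factory: Apr 21, 2010.
The container is loaded at the origin port: Apr 21, 2010 + 22 days = May 13, 2010.
The order is placed: Apr 6, 2010.
The vessel departs: Apr 6, 2010 + 41 days = May 17, 2010.
The vessel arrives at the destination port: May 17, 2010 + 5 weeks = Jun 21, 2010.
Both prerequisites met — the container is loaded at the origin port (May 13, 2010), the vessel arrives at the destination port (Jun 21, 2010); the later is Jun 21, 2010.
Customs clearance is granted: Jun 21, 2010 + 3 days = Jun 24, 2010.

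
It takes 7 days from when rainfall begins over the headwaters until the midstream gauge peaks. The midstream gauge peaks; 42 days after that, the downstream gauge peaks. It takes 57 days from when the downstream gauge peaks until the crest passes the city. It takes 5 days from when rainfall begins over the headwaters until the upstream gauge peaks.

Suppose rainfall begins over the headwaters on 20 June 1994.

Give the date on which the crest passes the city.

4 October 1994

Rainfall begins over the headwaters: Jun 20, 1994.
The midstream gauge peaks: Jun 20, 1994 + 7 days = Jun 27, 1994.
The downstream gauge peaks: Jun 27, 1994 + 42 days = Aug 8, 1994.
The crest passes the city: Aug 8, 1994 + 57 days = Oct 4, 1994.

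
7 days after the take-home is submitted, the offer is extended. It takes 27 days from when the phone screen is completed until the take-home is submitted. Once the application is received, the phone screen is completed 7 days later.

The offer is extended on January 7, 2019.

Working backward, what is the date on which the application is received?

The offer is extended: Jan 7, 2019.
The take-home is submitted: Jan 7, 2019 − 7 days = Dec 31, 2018.
The phone screen is completed: Dec 31, 2018 − 27 days = Dec 4, 2018.
The application is received: Dec 4, 2018 − 7 days = Nov 27, 2018.

November 27, 2018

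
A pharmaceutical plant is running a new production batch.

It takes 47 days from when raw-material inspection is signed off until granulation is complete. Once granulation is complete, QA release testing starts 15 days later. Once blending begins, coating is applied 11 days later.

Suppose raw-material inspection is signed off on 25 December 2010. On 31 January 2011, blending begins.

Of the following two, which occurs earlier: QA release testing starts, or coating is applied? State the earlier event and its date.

Raw-material inspection is signed off: Dec 25, 2010.
Granulation is complete: Dec 25, 2010 + 47 days = Feb 10, 2011.
QA release testing starts: Feb 10, 2011 + 15 days = Feb 25, 2011.
Blending begins: Jan 31, 2011.
Coating is applied: Jan 31, 2011 + 11 days = Feb 11, 2011.
Comparing: QA release testing starts on Feb 25, 2011 vs coating is applied on Feb 11, 2011. Earlier: coating is applied.

Coating is applied — 11 February 2011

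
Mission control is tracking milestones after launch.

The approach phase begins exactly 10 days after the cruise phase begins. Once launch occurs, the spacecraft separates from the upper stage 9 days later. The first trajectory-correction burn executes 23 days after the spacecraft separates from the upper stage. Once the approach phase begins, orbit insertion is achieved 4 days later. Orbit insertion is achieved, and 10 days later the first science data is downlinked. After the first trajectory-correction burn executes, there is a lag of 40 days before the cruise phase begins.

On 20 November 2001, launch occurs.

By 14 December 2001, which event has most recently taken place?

The spacecraft separates from the upper stage

Launch occurs: Nov 20, 2001.
The spacecraft separates from the upper stage: Nov 20, 2001 + 9 days = Nov 29, 2001.
The first trajectory-correction burn executes: Nov 29, 2001 + 23 days = Dec 22, 2001.
The cruise phase begins: Dec 22, 2001 + 40 days = Jan 31, 2002.
The approach phase begins: Jan 31, 2002 + 10 days = Feb 10, 2002.
Orbit insertion is achieved: Feb 10, 2002 + 4 days = Feb 14, 2002.
The first science data is downlinked: Feb 14, 2002 + 10 days = Feb 24, 2002.
Dec 14, 2001 falls between when the spacecraft separates from the upper stage (Nov 29, 2001) and when the first trajectory-correction burn executes (Dec 22, 2001).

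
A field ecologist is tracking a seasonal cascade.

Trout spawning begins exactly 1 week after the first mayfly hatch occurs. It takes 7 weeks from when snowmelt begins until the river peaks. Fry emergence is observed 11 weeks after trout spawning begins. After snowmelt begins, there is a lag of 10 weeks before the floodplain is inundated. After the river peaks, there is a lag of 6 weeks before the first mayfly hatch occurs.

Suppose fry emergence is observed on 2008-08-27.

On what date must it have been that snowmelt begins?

Fry emergence is observed: Aug 27, 2008.
Trout spawning begins: Aug 27, 2008 − 11 weeks = Jun 11, 2008.
The first mayfly hatch occurs: Jun 11, 2008 − 1 week = Jun 4, 2008.
The river peaks: Jun 4, 2008 − 6 weeks = Apr 23, 2008.
Snowmelt begins: Apr 23, 2008 − 7 weeks = Mar 5, 2008.

2008-03-05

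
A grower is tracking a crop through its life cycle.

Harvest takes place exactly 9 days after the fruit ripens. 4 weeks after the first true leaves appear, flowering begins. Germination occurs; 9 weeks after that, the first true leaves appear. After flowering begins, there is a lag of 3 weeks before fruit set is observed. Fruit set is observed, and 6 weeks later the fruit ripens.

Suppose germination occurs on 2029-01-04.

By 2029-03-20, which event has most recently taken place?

Germination occurs: Jan 4, 2029.
The first true leaves appear: Jan 4, 2029 + 9 weeks = Mar 8, 2029.
Flowering begins: Mar 8, 2029 + 4 weeks = Apr 5, 2029.
Fruit set is observed: Apr 5, 2029 + 3 weeks = Apr 26, 2029.
The fruit ripens: Apr 26, 2029 + 6 weeks = Jun 7, 2029.
Harvest takes place: Jun 7, 2029 + 9 days = Jun 16, 2029.
Mar 20, 2029 falls between when the first true leaves appear (Mar 8, 2029) and when flowering begins (Apr 5, 2029).

The first true leaves appear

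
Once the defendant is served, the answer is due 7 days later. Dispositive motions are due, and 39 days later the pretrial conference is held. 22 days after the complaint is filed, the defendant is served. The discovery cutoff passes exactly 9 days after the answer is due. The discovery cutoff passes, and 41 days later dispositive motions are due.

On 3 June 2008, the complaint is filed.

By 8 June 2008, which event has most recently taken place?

The complaint is filed: Jun 3, 2008.
The defendant is served: Jun 3, 2008 + 22 days = Jun 25, 2008.
The answer is due: Jun 25, 2008 + 7 days = Jul 2, 2008.
The discovery cutoff passes: Jul 2, 2008 + 9 days = Jul 11, 2008.
Dispositive motions are due: Jul 11, 2008 + 41 days = Aug 21, 2008.
The pretrial conference is held: Aug 21, 2008 + 39 days = Sep 29, 2008.
Jun 8, 2008 falls between when the complaint is filed (Jun 3, 2008) and when the defendant is served (Jun 25, 2008).

The complaint is filed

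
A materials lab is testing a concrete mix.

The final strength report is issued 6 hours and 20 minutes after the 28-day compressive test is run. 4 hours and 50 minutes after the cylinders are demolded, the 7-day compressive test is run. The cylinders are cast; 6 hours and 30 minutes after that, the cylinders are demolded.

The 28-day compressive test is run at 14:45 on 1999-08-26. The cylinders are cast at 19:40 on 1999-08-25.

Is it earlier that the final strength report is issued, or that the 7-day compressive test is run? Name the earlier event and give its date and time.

The 7-day compressive test is run — 07:00 on 1999-08-26

The 28-day compressive test is run: 14:45 Aug 26, 1999.
The final strength report is issued: 14:45 Aug 26, 1999 + 6h20m = 21:05 Aug 26, 1999.
The cylinders are cast: 19:40 Aug 25, 1999.
The cylinders are demolded: 19:40 Aug 25, 1999 + 6h30m = 02:10 Aug 26, 1999.
The 7-day compressive test is run: 02:10 Aug 26, 1999 + 4h50m = 07:00 Aug 26, 1999.
Comparing: the final strength report is issued at 21:05 Aug 26, 1999 vs the 7-day compressive test is run at 07:00 Aug 26, 1999. Earlier: the 7-day compressive test is run.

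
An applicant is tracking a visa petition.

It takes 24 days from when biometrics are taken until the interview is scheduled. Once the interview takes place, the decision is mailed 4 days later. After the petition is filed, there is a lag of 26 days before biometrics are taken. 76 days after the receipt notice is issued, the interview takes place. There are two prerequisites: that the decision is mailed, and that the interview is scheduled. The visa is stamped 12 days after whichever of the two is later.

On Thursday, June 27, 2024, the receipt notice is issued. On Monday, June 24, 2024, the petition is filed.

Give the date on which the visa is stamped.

The receipt notice is issued: Jun 27, 2024.
The interview takes place: Jun 27, 2024 + 76 days = Sep 11, 2024.
The decision is mailed: Sep 11, 2024 + 4 days = Sep 15, 2024.
The petition is filed: Jun 24, 2024.
Biometrics are taken: Jun 24, 2024 + 26 days = Jul 20, 2024.
The interview is scheduled: Jul 20, 2024 + 24 days = Aug 13, 2024.
Both prerequisites met — the decision is mailed (Sep 15, 2024), the interview is scheduled (Aug 13, 2024); the later is Sep 15, 2024.
The visa is stamped: Sep 15, 2024 + 12 days = Sep 27, 2024.

Friday, September 27, 2024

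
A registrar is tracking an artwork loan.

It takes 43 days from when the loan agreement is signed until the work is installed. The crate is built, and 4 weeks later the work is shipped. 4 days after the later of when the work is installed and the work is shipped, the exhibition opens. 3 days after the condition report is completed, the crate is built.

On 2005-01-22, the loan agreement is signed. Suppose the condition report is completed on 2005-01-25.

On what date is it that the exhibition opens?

2005-03-10

The loan agreement is signed: Jan 22, 2005.
The work is installed: Jan 22, 2005 + 43 days = Mar 6, 2005.
The condition report is completed: Jan 25, 2005.
The crate is built: Jan 25, 2005 + 3 days = Jan 28, 2005.
The work is shipped: Jan 28, 2005 + 4 weeks = Feb 25, 2005.
Both prerequisites met — the work is installed (Mar 6, 2005), the work is shipped (Feb 25, 2005); the later is Mar 6, 2005.
The exhibition opens: Mar 6, 2005 + 4 days = Mar 10, 2005.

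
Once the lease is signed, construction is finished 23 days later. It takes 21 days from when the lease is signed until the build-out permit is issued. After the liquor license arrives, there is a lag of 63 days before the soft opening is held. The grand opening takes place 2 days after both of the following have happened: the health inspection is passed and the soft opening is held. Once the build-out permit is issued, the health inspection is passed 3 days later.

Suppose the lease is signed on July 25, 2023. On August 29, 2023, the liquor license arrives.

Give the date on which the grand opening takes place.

November 2, 2023

The lease is signed: Jul 25, 2023.
The build-out permit is issued: Jul 25, 2023 + 21 days = Aug 15, 2023.
The health inspection is passed: Aug 15, 2023 + 3 days = Aug 18, 2023.
The liquor license arrives: Aug 29, 2023.
The soft opening is held: Aug 29, 2023 + 63 days = Oct 31, 2023.
Both prerequisites met — the health inspection is passed (Aug 18, 2023), the soft opening is held (Oct 31, 2023); the later is Oct 31, 2023.
The grand opening takes place: Oct 31, 2023 + 2 days = Nov 2, 2023.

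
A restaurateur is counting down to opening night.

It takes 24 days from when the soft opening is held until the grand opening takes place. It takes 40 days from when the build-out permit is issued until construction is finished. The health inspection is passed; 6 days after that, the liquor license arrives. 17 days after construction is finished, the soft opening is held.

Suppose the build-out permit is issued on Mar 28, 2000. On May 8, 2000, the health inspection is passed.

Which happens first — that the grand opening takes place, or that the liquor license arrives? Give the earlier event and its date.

The liquor license arrives — May 14, 2000

The build-out permit is issued: Mar 28, 2000.
Construction is finished: Mar 28, 2000 + 40 days = May 7, 2000.
The soft opening is held: May 7, 2000 + 17 days = May 24, 2000.
The grand opening takes place: May 24, 2000 + 24 days = Jun 17, 2000.
The health inspection is passed: May 8, 2000.
The liquor license arrives: May 8, 2000 + 6 days = May 14, 2000.
Comparing: the grand opening takes place on Jun 17, 2000 vs the liquor license arrives on May 14, 2000. Earlier: the liquor license arrives.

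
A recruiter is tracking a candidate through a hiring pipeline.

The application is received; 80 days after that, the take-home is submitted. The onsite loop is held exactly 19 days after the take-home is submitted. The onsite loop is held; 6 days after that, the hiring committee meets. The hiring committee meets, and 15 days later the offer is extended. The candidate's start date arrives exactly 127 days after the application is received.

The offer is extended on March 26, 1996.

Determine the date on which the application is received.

The offer is extended: Mar 26, 1996.
The hiring committee meets: Mar 26, 1996 − 15 days = Mar 11, 1996.
The onsite loop is held: Mar 11, 1996 − 6 days = Mar 5, 1996.
The take-home is submitted: Mar 5, 1996 − 19 days = Feb 15, 1996.
The application is received: Feb 15, 1996 − 80 days = Nov 27, 1995.

November 27, 1995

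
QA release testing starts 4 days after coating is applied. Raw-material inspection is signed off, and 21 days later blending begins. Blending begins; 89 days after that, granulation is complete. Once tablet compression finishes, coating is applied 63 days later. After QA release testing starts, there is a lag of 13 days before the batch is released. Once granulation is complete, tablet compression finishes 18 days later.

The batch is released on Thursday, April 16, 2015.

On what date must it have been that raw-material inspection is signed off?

The batch is released: Apr 16, 2015.
QA release testing starts: Apr 16, 2015 − 13 days = Apr 3, 2015.
Coating is applied: Apr 3, 2015 − 4 days = Mar 30, 2015.
Tablet compression finishes: Mar 30, 2015 − 63 days = Jan 26, 2015.
Granulation is complete: Jan 26, 2015 − 18 days = Jan 8, 2015.
Blending begins: Jan 8, 2015 − 89 days = Oct 11, 2014.
Raw-material inspection is signed off: Oct 11, 2014 − 21 days = Sep 20, 2014.

Saturday, September 20, 2014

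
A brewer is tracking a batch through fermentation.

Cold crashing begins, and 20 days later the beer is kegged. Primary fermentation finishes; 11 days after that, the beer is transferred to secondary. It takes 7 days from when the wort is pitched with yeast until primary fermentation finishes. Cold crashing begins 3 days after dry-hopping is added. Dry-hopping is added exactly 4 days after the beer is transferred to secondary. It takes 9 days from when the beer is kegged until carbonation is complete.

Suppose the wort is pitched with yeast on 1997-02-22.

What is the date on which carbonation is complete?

The wort is pitched with yeast: Feb 22, 1997.
Primary fermentation finishes: Feb 22, 1997 + 7 days = Mar 1, 1997.
The beer is transferred to secondary: Mar 1, 1997 + 11 days = Mar 12, 1997.
Dry-hopping is added: Mar 12, 1997 + 4 days = Mar 16, 1997.
Cold crashing begins: Mar 16, 1997 + 3 days = Mar 19, 1997.
The beer is kegged: Mar 19, 1997 + 20 days = Apr 8, 1997.
Carbonation is complete: Apr 8, 1997 + 9 days = Apr 17, 1997.

1997-04-17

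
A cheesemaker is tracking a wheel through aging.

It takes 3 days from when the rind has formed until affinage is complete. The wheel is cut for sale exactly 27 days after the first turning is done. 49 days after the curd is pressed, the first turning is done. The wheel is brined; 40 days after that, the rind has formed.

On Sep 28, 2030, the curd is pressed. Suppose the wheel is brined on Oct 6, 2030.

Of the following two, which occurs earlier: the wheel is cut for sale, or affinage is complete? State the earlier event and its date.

Affinage is complete — Nov 18, 2030

The curd is pressed: Sep 28, 2030.
The first turning is done: Sep 28, 2030 + 49 days = Nov 16, 2030.
The wheel is cut for sale: Nov 16, 2030 + 27 days = Dec 13, 2030.
The wheel is brined: Oct 6, 2030.
The rind has formed: Oct 6, 2030 + 40 days = Nov 15, 2030.
Affinage is complete: Nov 15, 2030 + 3 days = Nov 18, 2030.
Comparing: the wheel is cut for sale on Dec 13, 2030 vs affinage is complete on Nov 18, 2030. Earlier: affinage is complete.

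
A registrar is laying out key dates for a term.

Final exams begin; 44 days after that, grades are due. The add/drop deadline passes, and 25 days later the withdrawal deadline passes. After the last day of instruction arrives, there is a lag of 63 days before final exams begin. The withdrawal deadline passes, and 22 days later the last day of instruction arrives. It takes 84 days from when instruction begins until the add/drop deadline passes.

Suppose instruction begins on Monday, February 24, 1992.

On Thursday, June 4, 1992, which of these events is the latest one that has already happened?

The add/drop deadline passes

Instruction begins: Feb 24, 1992.
The add/drop deadline passes: Feb 24, 1992 + 84 days = May 18, 1992.
The withdrawal deadline passes: May 18, 1992 + 25 days = Jun 12, 1992.
The last day of instruction arrives: Jun 12, 1992 + 22 days = Jul 4, 1992.
Final exams begin: Jul 4, 1992 + 63 days = Sep 5, 1992.
Grades are due: Sep 5, 1992 + 44 days = Oct 19, 1992.
Jun 4, 1992 falls between when the add/drop deadline passes (May 18, 1992) and when the withdrawal deadline passes (Jun 12, 1992).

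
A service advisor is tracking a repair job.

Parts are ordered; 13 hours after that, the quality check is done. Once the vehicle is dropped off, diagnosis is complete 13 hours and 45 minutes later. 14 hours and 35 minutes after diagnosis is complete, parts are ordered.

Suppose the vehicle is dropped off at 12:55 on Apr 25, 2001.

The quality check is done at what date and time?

The vehicle is dropped off: 12:55 Apr 25, 2001.
Diagnosis is complete: 12:55 Apr 25, 2001 + 13h45m = 02:40 Apr 26, 2001.
Parts are ordered: 02:40 Apr 26, 2001 + 14h35m = 17:15 Apr 26, 2001.
The quality check is done: 17:15 Apr 26, 2001 + 13h = 06:15 Apr 27, 2001.

06:15 on Apr 27, 2001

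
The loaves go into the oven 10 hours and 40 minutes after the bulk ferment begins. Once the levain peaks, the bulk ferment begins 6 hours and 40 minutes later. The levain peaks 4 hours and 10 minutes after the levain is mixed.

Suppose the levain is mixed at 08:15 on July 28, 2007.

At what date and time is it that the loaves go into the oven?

The levain is mixed: 08:15 Jul 28, 2007.
The levain peaks: 08:15 Jul 28, 2007 + 4h10m = 12:25 Jul 28, 2007.
The bulk ferment begins: 12:25 Jul 28, 2007 + 6h40m = 19:05 Jul 28, 2007.
The loaves go into the oven: 19:05 Jul 28, 2007 + 10h40m = 05:45 Jul 29, 2007.

05:45 on July 29, 2007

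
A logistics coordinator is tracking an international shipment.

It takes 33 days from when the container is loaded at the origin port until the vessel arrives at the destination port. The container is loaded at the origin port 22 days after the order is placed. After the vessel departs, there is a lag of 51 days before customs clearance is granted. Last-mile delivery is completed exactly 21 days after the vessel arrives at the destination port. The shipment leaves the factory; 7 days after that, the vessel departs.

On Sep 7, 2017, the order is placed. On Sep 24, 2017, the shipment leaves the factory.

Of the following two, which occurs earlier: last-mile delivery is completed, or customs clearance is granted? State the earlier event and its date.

Customs clearance is granted — Nov 21, 2017

The order is placed: Sep 7, 2017.
The container is loaded at the origin port: Sep 7, 2017 + 22 days = Sep 29, 2017.
The vessel arrives at the destination port: Sep 29, 2017 + 33 days = Nov 1, 2017.
Last-mile delivery is completed: Nov 1, 2017 + 21 days = Nov 22, 2017.
The shipment leaves the factory: Sep 24, 2017.
The vessel departs: Sep 24, 2017 + 7 days = Oct 1, 2017.
Customs clearance is granted: Oct 1, 2017 + 51 days = Nov 21, 2017.
Comparing: last-mile delivery is completed on Nov 22, 2017 vs customs clearance is granted on Nov 21, 2017. Earlier: customs clearance is granted.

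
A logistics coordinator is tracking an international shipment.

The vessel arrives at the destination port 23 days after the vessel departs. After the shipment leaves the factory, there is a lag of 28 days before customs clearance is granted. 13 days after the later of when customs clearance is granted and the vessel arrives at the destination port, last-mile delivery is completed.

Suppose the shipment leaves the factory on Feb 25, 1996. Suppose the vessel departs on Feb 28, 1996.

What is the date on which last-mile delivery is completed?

The shipment leaves the factory: Feb 25, 1996.
Customs clearance is granted: Feb 25, 1996 + 28 days = Mar 24, 1996.
The vessel departs: Feb 28, 1996.
The vessel arrives at the destination port: Feb 28, 1996 + 23 days = Mar 22, 1996.
Both prerequisites met — customs clearance is granted (Mar 24, 1996), the vessel arrives at the destination port (Mar 22, 1996); the later is Mar 24, 1996.
Last-mile delivery is completed: Mar 24, 1996 + 13 days = Apr 6, 1996.

Apr 6, 1996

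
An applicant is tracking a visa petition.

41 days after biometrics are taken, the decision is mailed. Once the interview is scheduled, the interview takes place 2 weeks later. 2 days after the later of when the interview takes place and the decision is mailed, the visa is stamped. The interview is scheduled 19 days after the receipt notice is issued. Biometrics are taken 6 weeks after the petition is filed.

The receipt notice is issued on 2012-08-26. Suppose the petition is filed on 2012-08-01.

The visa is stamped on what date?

The receipt notice is issued: Aug 26, 2012.
The interview is scheduled: Aug 26, 2012 + 19 days = Sep 14, 2012.
The interview takes place: Sep 14, 2012 + 2 weeks = Sep 28, 2012.
The petition is filed: Aug 1, 2012.
Biometrics are taken: Aug 1, 2012 + 6 weeks = Sep 12, 2012.
The decision is mailed: Sep 12, 2012 + 41 days = Oct 23, 2012.
Both prerequisites met — the interview takes place (Sep 28, 2012), the decision is mailed (Oct 23, 2012); the later is Oct 23, 2012.
The visa is stamped: Oct 23, 2012 + 2 days = Oct 25, 2012.

2012-10-25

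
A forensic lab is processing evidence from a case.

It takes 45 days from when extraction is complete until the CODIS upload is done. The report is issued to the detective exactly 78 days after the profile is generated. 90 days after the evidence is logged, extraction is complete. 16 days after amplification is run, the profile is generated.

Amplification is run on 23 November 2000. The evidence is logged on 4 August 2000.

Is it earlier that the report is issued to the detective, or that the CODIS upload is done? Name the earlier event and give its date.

The CODIS upload is done — 17 December 2000

Amplification is run: Nov 23, 2000.
The profile is generated: Nov 23, 2000 + 16 days = Dec 9, 2000.
The report is issued to the detective: Dec 9, 2000 + 78 days = Feb 25, 2001.
The evidence is logged: Aug 4, 2000.
Extraction is complete: Aug 4, 2000 + 90 days = Nov 2, 2000.
The CODIS upload is done: Nov 2, 2000 + 45 days = Dec 17, 2000.
Comparing: the report is issued to the detective on Feb 25, 2001 vs the CODIS upload is done on Dec 17, 2000. Earlier: the CODIS upload is done.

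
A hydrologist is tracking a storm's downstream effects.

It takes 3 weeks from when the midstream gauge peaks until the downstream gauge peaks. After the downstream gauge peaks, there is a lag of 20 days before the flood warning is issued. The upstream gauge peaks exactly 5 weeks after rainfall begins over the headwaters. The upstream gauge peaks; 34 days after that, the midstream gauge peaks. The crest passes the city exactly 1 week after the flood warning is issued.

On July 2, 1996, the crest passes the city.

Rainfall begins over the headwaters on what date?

The crest passes the city: Jul 2, 1996.
The flood warning is issued: Jul 2, 1996 − 1 week = Jun 25, 1996.
The downstream gauge peaks: Jun 25, 1996 − 20 days = Jun 5, 1996.
The midstream gauge peaks: Jun 5, 1996 − 3 weeks = May 15, 1996.
The upstream gauge peaks: May 15, 1996 − 34 days = Apr 11, 1996.
Rainfall begins over the headwaters: Apr 11, 1996 − 5 weeks = Mar 7, 1996.

March 7, 1996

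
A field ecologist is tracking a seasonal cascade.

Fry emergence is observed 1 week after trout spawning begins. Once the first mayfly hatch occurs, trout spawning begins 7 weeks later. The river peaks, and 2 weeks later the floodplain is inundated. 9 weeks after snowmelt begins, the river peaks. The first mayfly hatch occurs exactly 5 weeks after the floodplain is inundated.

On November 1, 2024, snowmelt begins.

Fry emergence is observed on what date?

Snowmelt begins: Nov 1, 2024.
The river peaks: Nov 1, 2024 + 9 weeks = Jan 3, 2025.
The floodplain is inundated: Jan 3, 2025 + 2 weeks = Jan 17, 2025.
The first mayfly hatch occurs: Jan 17, 2025 + 5 weeks = Feb 21, 2025.
Trout spawning begins: Feb 21, 2025 + 7 weeks = Apr 11, 2025.
Fry emergence is observed: Apr 11, 2025 + 1 week = Apr 18, 2025.

April 18, 2025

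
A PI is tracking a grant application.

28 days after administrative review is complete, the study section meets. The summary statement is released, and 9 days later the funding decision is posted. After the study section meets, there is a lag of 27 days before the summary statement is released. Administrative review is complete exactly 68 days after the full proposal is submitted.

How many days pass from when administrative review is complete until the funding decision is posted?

64 days

Causal path: administrative review is complete → the study section meets → the summary statement is released → the funding decision is posted.
Total delay along the path: 28 + 27 + 9 = 64 days.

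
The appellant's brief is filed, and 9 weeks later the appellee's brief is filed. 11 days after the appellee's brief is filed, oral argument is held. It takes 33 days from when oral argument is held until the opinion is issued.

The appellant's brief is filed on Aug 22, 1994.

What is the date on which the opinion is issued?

Dec 7, 1994

The appellant's brief is filed: Aug 22, 1994.
The appellee's brief is filed: Aug 22, 1994 + 9 weeks = Oct 24, 1994.
Oral argument is held: Oct 24, 1994 + 11 days = Nov 4, 1994.
The opinion is issued: Nov 4, 1994 + 33 days = Dec 7, 1994.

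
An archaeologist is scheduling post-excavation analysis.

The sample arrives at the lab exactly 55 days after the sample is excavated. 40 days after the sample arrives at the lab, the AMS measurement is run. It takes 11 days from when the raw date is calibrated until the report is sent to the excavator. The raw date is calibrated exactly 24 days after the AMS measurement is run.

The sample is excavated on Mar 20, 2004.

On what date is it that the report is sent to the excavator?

The sample is excavated: Mar 20, 2004.
The sample arrives at the lab: Mar 20, 2004 + 55 days = May 14, 2004.
The AMS measurement is run: May 14, 2004 + 40 days = Jun 23, 2004.
The raw date is calibrated: Jun 23, 2004 + 24 days = Jul 17, 2004.
The report is sent to the excavator: Jul 17, 2004 + 11 days = Jul 28, 2004.

Jul 28, 2004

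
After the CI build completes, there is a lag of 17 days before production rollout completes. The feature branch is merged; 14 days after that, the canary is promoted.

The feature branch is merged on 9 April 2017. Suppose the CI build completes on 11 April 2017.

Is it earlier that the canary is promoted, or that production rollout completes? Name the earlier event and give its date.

The canary is promoted — 23 April 2017

The feature branch is merged: Apr 9, 2017.
The canary is promoted: Apr 9, 2017 + 14 days = Apr 23, 2017.
The CI build completes: Apr 11, 2017.
Production rollout completes: Apr 11, 2017 + 17 days = Apr 28, 2017.
Comparing: the canary is promoted on Apr 23, 2017 vs production rollout completes on Apr 28, 2017. Earlier: the canary is promoted.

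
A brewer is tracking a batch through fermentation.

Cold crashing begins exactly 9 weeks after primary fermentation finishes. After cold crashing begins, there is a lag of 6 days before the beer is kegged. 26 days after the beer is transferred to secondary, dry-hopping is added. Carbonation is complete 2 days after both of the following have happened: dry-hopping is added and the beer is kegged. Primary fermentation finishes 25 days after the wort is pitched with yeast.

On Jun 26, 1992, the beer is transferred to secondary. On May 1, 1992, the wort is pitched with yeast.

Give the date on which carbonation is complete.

Aug 5, 1992

The beer is transferred to secondary: Jun 26, 1992.
Dry-hopping is added: Jun 26, 1992 + 26 days = Jul 22, 1992.
The wort is pitched with yeast: May 1, 1992.
Primary fermentation finishes: May 1, 1992 + 25 days = May 26, 1992.
Cold crashing begins: May 26, 1992 + 9 weeks = Jul 28, 1992.
The beer is kegged: Jul 28, 1992 + 6 days = Aug 3, 1992.
Both prerequisites met — dry-hopping is added (Jul 22, 1992), the beer is kegged (Aug 3, 1992); the later is Aug 3, 1992.
Carbonation is complete: Aug 3, 1992 + 2 days = Aug 5, 1992.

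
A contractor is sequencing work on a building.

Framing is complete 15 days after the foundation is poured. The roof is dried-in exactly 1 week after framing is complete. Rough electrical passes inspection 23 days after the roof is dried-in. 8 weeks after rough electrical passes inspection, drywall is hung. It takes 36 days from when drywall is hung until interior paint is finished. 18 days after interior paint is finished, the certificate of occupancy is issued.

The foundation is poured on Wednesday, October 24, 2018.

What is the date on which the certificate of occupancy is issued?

The foundation is poured: Oct 24, 2018.
Framing is complete: Oct 24, 2018 + 15 days = Nov 8, 2018.
The roof is dried-in: Nov 8, 2018 + 1 week = Nov 15, 2018.
Rough electrical passes inspection: Nov 15, 2018 + 23 days = Dec 8, 2018.
Drywall is hung: Dec 8, 2018 + 8 weeks = Feb 2, 2019.
Interior paint is finished: Feb 2, 2019 + 36 days = Mar 10, 2019.
The certificate of occupancy is issued: Mar 10, 2019 + 18 days = Mar 28, 2019.

Thursday, March 28, 2019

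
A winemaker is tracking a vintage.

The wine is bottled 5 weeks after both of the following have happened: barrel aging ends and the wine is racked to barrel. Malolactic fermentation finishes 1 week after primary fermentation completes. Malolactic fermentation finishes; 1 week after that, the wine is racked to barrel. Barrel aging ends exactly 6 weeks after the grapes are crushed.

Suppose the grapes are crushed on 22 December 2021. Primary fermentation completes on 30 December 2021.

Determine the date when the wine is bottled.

The grapes are crushed: Dec 22, 2021.
Barrel aging ends: Dec 22, 2021 + 6 weeks = Feb 2, 2022.
Primary fermentation completes: Dec 30, 2021.
Malolactic fermentation finishes: Dec 30, 2021 + 1 week = Jan 6, 2022.
The wine is racked to barrel: Jan 6, 2022 + 1 week = Jan 13, 2022.
Both prerequisites met — barrel aging ends (Feb 2, 2022), the wine is racked to barrel (Jan 13, 2022); the later is Feb 2, 2022.
The wine is bottled: Feb 2, 2022 + 5 weeks = Mar 9, 2022.

9 March 2022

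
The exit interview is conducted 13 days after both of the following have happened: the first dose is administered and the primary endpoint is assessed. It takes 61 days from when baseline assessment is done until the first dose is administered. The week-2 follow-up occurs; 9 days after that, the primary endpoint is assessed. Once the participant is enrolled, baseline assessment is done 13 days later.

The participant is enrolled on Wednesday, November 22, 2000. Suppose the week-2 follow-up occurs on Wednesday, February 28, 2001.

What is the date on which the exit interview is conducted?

Thursday, March 22, 2001

The participant is enrolled: Nov 22, 2000.
Baseline assessment is done: Nov 22, 2000 + 13 days = Dec 5, 2000.
The first dose is administered: Dec 5, 2000 + 61 days = Feb 4, 2001.
The week-2 follow-up occurs: Feb 28, 2001.
The primary endpoint is assessed: Feb 28, 2001 + 9 days = Mar 9, 2001.
Both prerequisites met — the first dose is administered (Feb 4, 2001), the primary endpoint is assessed (Mar 9, 2001); the later is Mar 9, 2001.
The exit interview is conducted: Mar 9, 2001 + 13 days = Mar 22, 2001.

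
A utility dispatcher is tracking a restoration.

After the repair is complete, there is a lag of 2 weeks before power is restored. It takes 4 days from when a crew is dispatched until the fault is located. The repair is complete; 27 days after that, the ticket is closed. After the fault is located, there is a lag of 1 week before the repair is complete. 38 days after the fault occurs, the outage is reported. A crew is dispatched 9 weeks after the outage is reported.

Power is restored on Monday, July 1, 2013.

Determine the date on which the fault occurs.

Power is restored: Jul 1, 2013.
The repair is complete: Jul 1, 2013 − 2 weeks = Jun 17, 2013.
The fault is located: Jun 17, 2013 − 1 week = Jun 10, 2013.
A crew is dispatched: Jun 10, 2013 − 4 days = Jun 6, 2013.
The outage is reported: Jun 6, 2013 − 9 weeks = Apr 4, 2013.
The fault occurs: Apr 4, 2013 − 38 days = Feb 25, 2013.

Monday, February 25, 2013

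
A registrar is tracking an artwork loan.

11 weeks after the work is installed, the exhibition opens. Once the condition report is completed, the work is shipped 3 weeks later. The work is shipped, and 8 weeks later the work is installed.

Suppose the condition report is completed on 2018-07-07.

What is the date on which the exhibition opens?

The condition report is completed: Jul 7, 2018.
The work is shipped: Jul 7, 2018 + 3 weeks = Jul 28, 2018.
The work is installed: Jul 28, 2018 + 8 weeks = Sep 22, 2018.
The exhibition opens: Sep 22, 2018 + 11 weeks = Dec 8, 2018.

2018-12-08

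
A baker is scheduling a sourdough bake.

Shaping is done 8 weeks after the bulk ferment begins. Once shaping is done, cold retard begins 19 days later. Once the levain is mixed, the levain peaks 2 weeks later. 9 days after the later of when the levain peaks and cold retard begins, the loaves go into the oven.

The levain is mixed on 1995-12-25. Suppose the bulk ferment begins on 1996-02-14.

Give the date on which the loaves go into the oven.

The levain is mixed: Dec 25, 1995.
The levain peaks: Dec 25, 1995 + 2 weeks = Jan 8, 1996.
The bulk ferment begins: Feb 14, 1996.
Shaping is done: Feb 14, 1996 + 8 weeks = Apr 10, 1996.
Cold retard begins: Apr 10, 1996 + 19 days = Apr 29, 1996.
Both prerequisites met — the levain peaks (Jan 8, 1996), cold retard begins (Apr 29, 1996); the later is Apr 29, 1996.
The loaves go into the oven: Apr 29, 1996 + 9 days = May 8, 1996.

1996-05-08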